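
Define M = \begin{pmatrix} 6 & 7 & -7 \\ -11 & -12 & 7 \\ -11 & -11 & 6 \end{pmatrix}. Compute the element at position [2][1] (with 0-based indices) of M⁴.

Characteristic polynomial: t^3 - 31t - 30 = (t - 6)(t + 1)(t + 5), so the eigenvalues are -5, -1, 6.
t=-1: eigenvector (1, -1, 0).
t=-5: eigenvector (0, 1, 1).
t=6: eigenvector (-1, 1, 1).
P = [[1, 0, -1], [-1, 1, 1], [0, 1, 1]], D = diag(-1, -5, 6), P⁻¹ = [[0, -1, 1], [1, 1, 0], [-1, -1, 1]].
M⁴ = P·diag(1, 625, 1296)·P⁻¹ = [[1296, 1295, -1295], [-671, -670, 1295], [-671, -671, 1296]].
The requested entry is -671.

-671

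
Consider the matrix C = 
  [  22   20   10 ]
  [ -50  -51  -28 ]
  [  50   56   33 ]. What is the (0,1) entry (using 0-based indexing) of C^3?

140

Characteristic polynomial: λ^3 - 4λ^2 - 11λ + 30 = (λ - 5)(λ - 2)(λ + 3), so the eigenvalues are -3, 2, 5.
λ=-3: eigenvector (-2, 5, -5).
λ=2: eigenvector (1, -2, 2).
λ=5: eigenvector (0, -1, 2).
P = [[-2, 1, 0], [5, -2, -1], [-5, 2, 2]], D = diag(-3, 2, 5), P⁻¹ = [[2, 2, 1], [5, 4, 2], [0, 1, 1]].
C³ = P·diag(-27, 8, 125)·P⁻¹ = [[148, 140, 70], [-350, -459, -292], [350, 584, 417]].
The requested entry is 140.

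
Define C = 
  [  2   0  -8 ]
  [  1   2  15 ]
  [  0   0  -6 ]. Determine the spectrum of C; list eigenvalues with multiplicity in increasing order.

-6, 2, 2

Characteristic polynomial: p(r) = r^3 + 2r^2 - 20r + 24 = (r - 2)^2(r + 6).
Roots (with multiplicity): -6, 2, 2.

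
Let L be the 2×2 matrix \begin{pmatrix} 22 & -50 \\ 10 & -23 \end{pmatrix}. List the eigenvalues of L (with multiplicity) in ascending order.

Characteristic polynomial: p(μ) = μ^2 + μ - 6 = (μ - 2)(μ + 3).
Roots (with multiplicity): -3, 2.

-3, 2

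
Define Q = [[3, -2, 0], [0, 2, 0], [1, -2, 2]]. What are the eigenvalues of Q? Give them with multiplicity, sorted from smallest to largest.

2, 2, 3

Characteristic polynomial: p(λ) = λ^3 - 7λ^2 + 16λ - 12 = (λ - 3)(λ - 2)^2.
Roots (with multiplicity): 2, 2, 3.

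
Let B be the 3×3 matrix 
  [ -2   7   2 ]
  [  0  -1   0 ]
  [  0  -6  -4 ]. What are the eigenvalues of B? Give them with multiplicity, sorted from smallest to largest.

-4, -2, -1

Characteristic polynomial: p(μ) = μ^3 + 7μ^2 + 14μ + 8 = (μ + 1)(μ + 2)(μ + 4).
Roots (with multiplicity): -4, -2, -1.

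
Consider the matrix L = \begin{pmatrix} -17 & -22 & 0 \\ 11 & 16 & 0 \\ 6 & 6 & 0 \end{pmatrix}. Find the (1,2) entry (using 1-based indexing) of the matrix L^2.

22

Characteristic polynomial: s^3 + s^2 - 30s = s(s - 5)(s + 6), so the eigenvalues are -6, 0, 5.
s=5: eigenvector (1, -1, 0).
s=-6: eigenvector (2, -1, -1).
s=0: eigenvector (0, 0, 1).
P = [[1, 2, 0], [-1, -1, 0], [0, -1, 1]], D = diag(5, -6, 0), P⁻¹ = [[-1, -2, 0], [1, 1, 0], [1, 1, 1]].
L² = P·diag(25, 36, 0)·P⁻¹ = [[47, 22, 0], [-11, 14, 0], [-36, -36, 0]].
The requested entry is 22.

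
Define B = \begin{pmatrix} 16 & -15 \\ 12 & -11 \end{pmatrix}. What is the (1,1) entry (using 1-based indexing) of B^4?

Characteristic polynomial: μ^2 - 5μ + 4 = (μ - 4)(μ - 1), so the eigenvalues are 1, 4.
μ=4: eigenvector (5, 4).
μ=1: eigenvector (1, 1).
P = [[5, 1], [4, 1]], D = diag(4, 1), P⁻¹ = [[1, -1], [-4, 5]].
B⁴ = P·diag(256, 1)·P⁻¹ = [[1276, -1275], [1020, -1019]].
The requested entry is 1276.

1276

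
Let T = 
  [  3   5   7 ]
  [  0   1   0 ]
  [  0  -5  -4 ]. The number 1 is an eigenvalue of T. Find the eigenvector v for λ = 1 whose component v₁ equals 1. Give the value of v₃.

-1

T − 1I = [[2, 5, 7], [0, 0, 0], [0, -5, -5]].
Solving (T − 1I)v = 0 gives the eigenspace spanned by (1, 1, -1).
With v₁ = 1, v = (1, 1, -1), so v₃ = -1.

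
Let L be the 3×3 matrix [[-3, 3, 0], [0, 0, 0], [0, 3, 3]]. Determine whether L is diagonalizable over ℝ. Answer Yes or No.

Characteristic polynomial: p(t) = t^3 - 9t = t(t - 3)(t + 3).
All 3 eigenvalues are distinct, so L is diagonalizable.

Yes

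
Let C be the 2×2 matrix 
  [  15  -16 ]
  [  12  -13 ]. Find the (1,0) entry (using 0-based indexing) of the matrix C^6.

Characteristic polynomial: λ^2 - 2λ - 3 = (λ - 3)(λ + 1), so the eigenvalues are -1, 3.
λ=-1: eigenvector (1, 1).
λ=3: eigenvector (4, 3).
P = [[1, 4], [1, 3]], D = diag(-1, 3), P⁻¹ = [[-3, 4], [1, -1]].
C⁶ = P·diag(1, 729)·P⁻¹ = [[2913, -2912], [2184, -2183]].
The requested entry is 2184.

2184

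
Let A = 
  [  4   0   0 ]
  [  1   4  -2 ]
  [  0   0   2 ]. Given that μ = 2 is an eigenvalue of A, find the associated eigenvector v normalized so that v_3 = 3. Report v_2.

A − 2I = [[2, 0, 0], [1, 2, -2], [0, 0, 0]].
Solving (A − 2I)v = 0 gives the eigenspace spanned by (0, 3, 3).
With v_3 = 3, v = (0, 3, 3), so v_2 = 3.

3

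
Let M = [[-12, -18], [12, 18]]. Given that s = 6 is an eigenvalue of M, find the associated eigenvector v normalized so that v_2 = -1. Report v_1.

1

M − 6I = [[-18, -18], [12, 12]].
Solving (M − 6I)v = 0 gives the eigenspace spanned by (1, -1).
With v_2 = -1, v = (1, -1), so v_1 = 1.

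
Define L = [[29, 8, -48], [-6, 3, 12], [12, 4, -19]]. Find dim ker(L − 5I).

L − 5I = [[24, 8, -48], [-6, -2, 12], [12, 4, -24]].
This matrix has rank 1, so its null space has dimension 3 − 1 = 2.

2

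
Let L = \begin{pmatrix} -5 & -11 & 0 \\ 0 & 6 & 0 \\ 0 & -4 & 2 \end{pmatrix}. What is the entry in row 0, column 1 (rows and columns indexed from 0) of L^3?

Characteristic polynomial: t^3 - 3t^2 - 28t + 60 = (t - 6)(t - 2)(t + 5), so the eigenvalues are -5, 2, 6.
t=-5: eigenvector (1, 0, 0).
t=6: eigenvector (-1, 1, -1).
t=2: eigenvector (0, 0, 1).
P = [[1, -1, 0], [0, 1, 0], [0, -1, 1]], D = diag(-5, 6, 2), P⁻¹ = [[1, 1, 0], [0, 1, 0], [0, 1, 1]].
L³ = P·diag(-125, 216, 8)·P⁻¹ = [[-125, -341, 0], [0, 216, 0], [0, -208, 8]].
The requested entry is -341.

-341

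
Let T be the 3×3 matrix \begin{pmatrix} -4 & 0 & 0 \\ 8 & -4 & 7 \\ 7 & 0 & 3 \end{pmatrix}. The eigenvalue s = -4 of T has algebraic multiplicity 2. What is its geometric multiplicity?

1

T + 4I = [[0, 0, 0], [8, 0, 7], [7, 0, 7]].
This matrix has rank 2, so its null space has dimension 3 − 2 = 1.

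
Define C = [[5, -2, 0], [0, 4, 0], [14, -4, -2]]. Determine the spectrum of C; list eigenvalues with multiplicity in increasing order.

Characteristic polynomial: p(μ) = μ^3 - 7μ^2 + 2μ + 40 = (μ - 5)(μ - 4)(μ + 2).
Roots (with multiplicity): -2, 4, 5.

-2, 4, 5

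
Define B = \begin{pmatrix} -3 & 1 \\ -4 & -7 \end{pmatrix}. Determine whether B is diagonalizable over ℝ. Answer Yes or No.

Characteristic polynomial: p(μ) = μ^2 + 10μ + 25 = (μ + 5)^2.
μ = -5 has algebraic multiplicity 2; rank(B + 5I) = 1, so geometric multiplicity = 1.
Geometric multiplicity < algebraic multiplicity, so B is not diagonalizable.

No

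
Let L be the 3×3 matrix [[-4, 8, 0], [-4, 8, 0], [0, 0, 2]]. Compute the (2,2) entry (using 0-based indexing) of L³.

Characteristic polynomial: r^3 - 6r^2 + 8r = r(r - 4)(r - 2), so the eigenvalues are 0, 2, 4.
r=4: eigenvector (1, 1, 0).
r=0: eigenvector (-2, -1, 0).
r=2: eigenvector (0, 0, 1).
P = [[1, -2, 0], [1, -1, 0], [0, 0, 1]], D = diag(4, 0, 2), P⁻¹ = [[-1, 2, 0], [-1, 1, 0], [0, 0, 1]].
L³ = P·diag(64, 0, 8)·P⁻¹ = [[-64, 128, 0], [-64, 128, 0], [0, 0, 8]].
The requested entry is 8.

8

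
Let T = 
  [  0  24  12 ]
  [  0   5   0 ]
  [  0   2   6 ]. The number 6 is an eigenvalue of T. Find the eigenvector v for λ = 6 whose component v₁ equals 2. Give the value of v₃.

T − 6I = [[-6, 24, 12], [0, -1, 0], [0, 2, 0]].
Solving (T − 6I)v = 0 gives the eigenspace spanned by (2, 0, 1).
With v₁ = 2, v = (2, 0, 1), so v₃ = 1.

1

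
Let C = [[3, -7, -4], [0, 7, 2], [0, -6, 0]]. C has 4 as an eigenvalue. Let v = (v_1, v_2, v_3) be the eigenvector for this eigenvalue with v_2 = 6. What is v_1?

C − 4I = [[-1, -7, -4], [0, 3, 2], [0, -6, -4]].
Solving (C − 4I)v = 0 gives the eigenspace spanned by (-6, 6, -9).
With v_2 = 6, v = (-6, 6, -9), so v_1 = -6.

-6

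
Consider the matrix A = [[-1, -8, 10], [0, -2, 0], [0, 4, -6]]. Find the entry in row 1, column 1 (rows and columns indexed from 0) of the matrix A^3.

Characteristic polynomial: λ^3 + 9λ^2 + 20λ + 12 = (λ + 1)(λ + 2)(λ + 6), so the eigenvalues are -6, -2, -1.
λ=-2: eigenvector (-2, 1, 1).
λ=-1: eigenvector (1, 0, 0).
λ=-6: eigenvector (-2, 0, 1).
P = [[-2, 1, -2], [1, 0, 0], [1, 0, 1]], D = diag(-2, -1, -6), P⁻¹ = [[0, 1, 0], [1, 0, 2], [0, -1, 1]].
A³ = P·diag(-8, -1, -216)·P⁻¹ = [[-1, -416, 430], [0, -8, 0], [0, 208, -216]].
The requested entry is -8.

-8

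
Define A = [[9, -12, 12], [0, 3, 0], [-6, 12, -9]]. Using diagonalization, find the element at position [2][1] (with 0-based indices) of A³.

Characteristic polynomial: s^3 - 3s^2 - 9s + 27 = (s - 3)^2(s + 3), so the eigenvalues are -3, 3, 3.
s=-3: eigenvector (-1, 0, 1).
s=3: eigenvector (2, 1, 0).
s=3: eigenvector (-2, 0, 1).
P = [[-1, 2, -2], [0, 1, 0], [1, 0, 1]], D = diag(-3, 3, 3), P⁻¹ = [[1, -2, 2], [0, 1, 0], [-1, 2, -1]].
A³ = P·diag(-27, 27, 27)·P⁻¹ = [[81, -108, 108], [0, 27, 0], [-54, 108, -81]].
The requested entry is 108.

108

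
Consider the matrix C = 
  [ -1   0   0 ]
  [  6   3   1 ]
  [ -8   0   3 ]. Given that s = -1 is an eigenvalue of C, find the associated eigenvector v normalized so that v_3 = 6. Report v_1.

3

C + 1I = [[0, 0, 0], [6, 4, 1], [-8, 0, 4]].
Solving (C + 1I)v = 0 gives the eigenspace spanned by (3, -6, 6).
With v_3 = 6, v = (3, -6, 6), so v_1 = 3.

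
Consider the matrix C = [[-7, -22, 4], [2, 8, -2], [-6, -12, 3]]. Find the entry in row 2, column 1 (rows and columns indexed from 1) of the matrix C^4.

Characteristic polynomial: μ^3 - 4μ^2 - 9μ + 36 = (μ - 4)(μ - 3)(μ + 3), so the eigenvalues are -3, 3, 4.
μ=4: eigenvector (-2, 1, 0).
μ=-3: eigenvector (1, 0, 1).
μ=3: eigenvector (-4, 2, 1).
P = [[-2, 1, -4], [1, 0, 2], [0, 1, 1]], D = diag(4, -3, 3), P⁻¹ = [[2, 5, -2], [1, 2, 0], [-1, -2, 1]].
C⁴ = P·diag(256, 81, 81)·P⁻¹ = [[-619, -1750, 700], [350, 956, -350], [0, 0, 81]].
The requested entry is 350.

350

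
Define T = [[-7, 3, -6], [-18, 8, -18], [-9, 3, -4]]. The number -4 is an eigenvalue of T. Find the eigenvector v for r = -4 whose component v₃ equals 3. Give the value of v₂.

T + 4I = [[-3, 3, -6], [-18, 12, -18], [-9, 3, 0]].
Solving (T + 4I)v = 0 gives the eigenspace spanned by (3, 9, 3).
With v₃ = 3, v = (3, 9, 3), so v₂ = 9.

9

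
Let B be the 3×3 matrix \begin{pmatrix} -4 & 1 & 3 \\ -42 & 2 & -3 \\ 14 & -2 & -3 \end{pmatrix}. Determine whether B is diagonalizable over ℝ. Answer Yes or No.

Characteristic polynomial: p(s) = s^3 + 5s^2 - 8s - 48 = (s - 3)(s + 4)^2.
s = -4 has algebraic multiplicity 2; rank(B + 4I) = 2, so geometric multiplicity = 1.
Geometric multiplicity < algebraic multiplicity, so B is not diagonalizable.

No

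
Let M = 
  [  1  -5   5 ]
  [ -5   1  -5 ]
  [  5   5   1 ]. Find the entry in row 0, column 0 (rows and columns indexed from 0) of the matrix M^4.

Characteristic polynomial: t^3 - 3t^2 - 22t + 24 = (t - 6)(t - 1)(t + 4), so the eigenvalues are -4, 1, 6.
t=6: eigenvector (1, -1, 0).
t=-4: eigenvector (-1, 0, 1).
t=1: eigenvector (-1, 1, 1).
P = [[1, -1, -1], [-1, 0, 1], [0, 1, 1]], D = diag(6, -4, 1), P⁻¹ = [[1, 0, 1], [-1, -1, 0], [1, 1, 1]].
M⁴ = P·diag(1296, 256, 1)·P⁻¹ = [[1551, 255, 1295], [-1295, 1, -1295], [-255, -255, 1]].
The requested entry is 1551.

1551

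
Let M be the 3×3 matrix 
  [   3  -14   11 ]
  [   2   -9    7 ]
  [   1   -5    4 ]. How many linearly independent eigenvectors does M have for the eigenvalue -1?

1

M + 1I = [[4, -14, 11], [2, -8, 7], [1, -5, 5]].
This matrix has rank 2, so its null space has dimension 3 − 2 = 1.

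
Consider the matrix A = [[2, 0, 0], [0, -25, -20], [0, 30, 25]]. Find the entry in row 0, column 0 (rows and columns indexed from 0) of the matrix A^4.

Characteristic polynomial: λ^3 - 2λ^2 - 25λ + 50 = (λ - 5)(λ - 2)(λ + 5), so the eigenvalues are -5, 2, 5.
λ=2: eigenvector (1, 0, 0).
λ=-5: eigenvector (0, 1, -1).
λ=5: eigenvector (0, -2, 3).
P = [[1, 0, 0], [0, 1, -2], [0, -1, 3]], D = diag(2, -5, 5), P⁻¹ = [[1, 0, 0], [0, 3, 2], [0, 1, 1]].
A⁴ = P·diag(16, 625, 625)·P⁻¹ = [[16, 0, 0], [0, 625, 0], [0, 0, 625]].
The requested entry is 16.

16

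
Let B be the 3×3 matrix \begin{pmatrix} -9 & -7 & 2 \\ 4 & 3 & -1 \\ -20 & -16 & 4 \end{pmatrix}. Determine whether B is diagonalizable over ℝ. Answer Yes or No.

No

Characteristic polynomial: p(λ) = λ^3 + 2λ^2 + λ = λ(λ + 1)^2.
λ = -1 has algebraic multiplicity 2; rank(B + 1I) = 2, so geometric multiplicity = 1.
Geometric multiplicity < algebraic multiplicity, so B is not diagonalizable.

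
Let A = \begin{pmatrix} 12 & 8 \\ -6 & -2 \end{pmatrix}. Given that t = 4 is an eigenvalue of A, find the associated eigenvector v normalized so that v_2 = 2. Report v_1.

-2

A − 4I = [[8, 8], [-6, -6]].
Solving (A − 4I)v = 0 gives the eigenspace spanned by (-2, 2).
With v_2 = 2, v = (-2, 2), so v_1 = -2.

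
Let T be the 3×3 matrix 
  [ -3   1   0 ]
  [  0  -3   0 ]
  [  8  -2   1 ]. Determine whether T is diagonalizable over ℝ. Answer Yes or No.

No

Characteristic polynomial: p(r) = r^3 + 5r^2 + 3r - 9 = (r - 1)(r + 3)^2.
r = -3 has algebraic multiplicity 2; rank(T + 3I) = 2, so geometric multiplicity = 1.
Geometric multiplicity < algebraic multiplicity, so T is not diagonalizable.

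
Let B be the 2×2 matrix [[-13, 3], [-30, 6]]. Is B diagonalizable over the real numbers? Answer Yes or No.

Characteristic polynomial: p(μ) = μ^2 + 7μ + 12 = (μ + 3)(μ + 4).
All 2 eigenvalues are distinct, so B is diagonalizable.

Yes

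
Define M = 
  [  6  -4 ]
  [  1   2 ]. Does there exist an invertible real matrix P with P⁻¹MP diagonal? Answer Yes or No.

Characteristic polynomial: p(t) = t^2 - 8t + 16 = (t - 4)^2.
t = 4 has algebraic multiplicity 2; rank(M − 4I) = 1, so geometric multiplicity = 1.
Geometric multiplicity < algebraic multiplicity, so M is not diagonalizable.

No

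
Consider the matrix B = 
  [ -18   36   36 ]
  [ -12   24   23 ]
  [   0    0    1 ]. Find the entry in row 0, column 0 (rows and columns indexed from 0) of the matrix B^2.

Characteristic polynomial: t^3 - 7t^2 + 6t = t(t - 6)(t - 1), so the eigenvalues are 0, 1, 6.
t=6: eigenvector (3, 2, 0).
t=1: eigenvector (0, -1, 1).
t=0: eigenvector (-2, -1, 0).
P = [[3, 0, -2], [2, -1, -1], [0, 1, 0]], D = diag(6, 1, 0), P⁻¹ = [[-1, 2, 2], [0, 0, 1], [-2, 3, 3]].
B² = P·diag(36, 1, 0)·P⁻¹ = [[-108, 216, 216], [-72, 144, 143], [0, 0, 1]].
The requested entry is -108.

-108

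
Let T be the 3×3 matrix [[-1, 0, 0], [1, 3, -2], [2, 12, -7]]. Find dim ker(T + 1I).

T + 1I = [[0, 0, 0], [1, 4, -2], [2, 12, -6]].
This matrix has rank 2, so its null space has dimension 3 − 2 = 1.

1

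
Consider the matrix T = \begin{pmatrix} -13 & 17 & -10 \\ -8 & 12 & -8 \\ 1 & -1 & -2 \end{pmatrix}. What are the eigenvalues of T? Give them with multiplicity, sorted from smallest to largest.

Characteristic polynomial: p(μ) = μ^3 + 3μ^2 - 16μ - 48 = (μ - 4)(μ + 3)(μ + 4).
Roots (with multiplicity): -4, -3, 4.

-4, -3, 4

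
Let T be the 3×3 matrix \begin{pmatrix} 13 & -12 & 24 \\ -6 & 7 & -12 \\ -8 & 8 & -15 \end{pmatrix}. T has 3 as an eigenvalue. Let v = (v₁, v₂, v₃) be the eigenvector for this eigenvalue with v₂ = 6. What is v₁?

-12

T − 3I = [[10, -12, 24], [-6, 4, -12], [-8, 8, -18]].
Solving (T − 3I)v = 0 gives the eigenspace spanned by (-12, 6, 8).
With v₂ = 6, v = (-12, 6, 8), so v₁ = -12.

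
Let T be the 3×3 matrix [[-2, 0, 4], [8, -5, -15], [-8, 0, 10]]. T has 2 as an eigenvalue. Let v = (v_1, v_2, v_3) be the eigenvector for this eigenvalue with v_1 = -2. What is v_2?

2

T − 2I = [[-4, 0, 4], [8, -7, -15], [-8, 0, 8]].
Solving (T − 2I)v = 0 gives the eigenspace spanned by (-2, 2, -2).
With v_1 = -2, v = (-2, 2, -2), so v_2 = 2.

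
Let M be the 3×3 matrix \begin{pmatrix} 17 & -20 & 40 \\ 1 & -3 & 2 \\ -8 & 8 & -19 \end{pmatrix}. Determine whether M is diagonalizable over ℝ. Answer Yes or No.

Characteristic polynomial: p(λ) = λ^3 + 5λ^2 + 7λ + 3 = (λ + 1)^2(λ + 3).
λ = -1 has algebraic multiplicity 2; rank(M + 1I) = 2, so geometric multiplicity = 1.
Geometric multiplicity < algebraic multiplicity, so M is not diagonalizable.

No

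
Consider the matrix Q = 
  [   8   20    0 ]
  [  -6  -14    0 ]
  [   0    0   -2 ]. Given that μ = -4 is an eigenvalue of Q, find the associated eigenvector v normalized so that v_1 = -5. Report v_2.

3

Q + 4I = [[12, 20, 0], [-6, -10, 0], [0, 0, 2]].
Solving (Q + 4I)v = 0 gives the eigenspace spanned by (-5, 3, 0).
With v_1 = -5, v = (-5, 3, 0), so v_2 = 3.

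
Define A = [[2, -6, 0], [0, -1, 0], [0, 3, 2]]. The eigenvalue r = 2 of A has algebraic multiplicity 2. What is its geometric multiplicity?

2

A − 2I = [[0, -6, 0], [0, -3, 0], [0, 3, 0]].
This matrix has rank 1, so its null space has dimension 3 − 1 = 2.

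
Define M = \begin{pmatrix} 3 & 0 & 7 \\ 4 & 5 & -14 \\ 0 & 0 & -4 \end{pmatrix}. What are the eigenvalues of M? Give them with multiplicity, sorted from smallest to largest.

Characteristic polynomial: p(μ) = μ^3 - 4μ^2 - 17μ + 60 = (μ - 5)(μ - 3)(μ + 4).
Roots (with multiplicity): -4, 3, 5.

-4, 3, 5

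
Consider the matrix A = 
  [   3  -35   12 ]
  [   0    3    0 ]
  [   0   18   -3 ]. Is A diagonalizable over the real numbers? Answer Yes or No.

No

Characteristic polynomial: p(μ) = μ^3 - 3μ^2 - 9μ + 27 = (μ - 3)^2(μ + 3).
μ = 3 has algebraic multiplicity 2; rank(A − 3I) = 2, so geometric multiplicity = 1.
Geometric multiplicity < algebraic multiplicity, so A is not diagonalizable.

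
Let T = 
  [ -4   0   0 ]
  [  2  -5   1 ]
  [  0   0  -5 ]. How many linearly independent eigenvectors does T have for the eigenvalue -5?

1

T + 5I = [[1, 0, 0], [2, 0, 1], [0, 0, 0]].
This matrix has rank 2, so its null space has dimension 3 − 2 = 1.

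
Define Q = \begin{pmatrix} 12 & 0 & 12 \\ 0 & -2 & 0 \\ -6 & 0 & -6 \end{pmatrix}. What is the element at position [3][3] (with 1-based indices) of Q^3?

Characteristic polynomial: s^3 - 4s^2 - 12s = s(s - 6)(s + 2), so the eigenvalues are -2, 0, 6.
s=6: eigenvector (2, 0, -1).
s=0: eigenvector (-1, 0, 1).
s=-2: eigenvector (0, 1, 0).
P = [[2, -1, 0], [0, 0, 1], [-1, 1, 0]], D = diag(6, 0, -2), P⁻¹ = [[1, 0, 1], [1, 0, 2], [0, 1, 0]].
Q³ = P·diag(216, 0, -8)·P⁻¹ = [[432, 0, 432], [0, -8, 0], [-216, 0, -216]].
The requested entry is -216.

-216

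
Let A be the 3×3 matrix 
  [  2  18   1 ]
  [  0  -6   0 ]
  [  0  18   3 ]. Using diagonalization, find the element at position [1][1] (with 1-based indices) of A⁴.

16

Characteristic polynomial: r^3 + r^2 - 24r + 36 = (r - 3)(r - 2)(r + 6), so the eigenvalues are -6, 2, 3.
r=2: eigenvector (1, 0, 0).
r=-6: eigenvector (-2, 1, -2).
r=3: eigenvector (1, 0, 1).
P = [[1, -2, 1], [0, 1, 0], [0, -2, 1]], D = diag(2, -6, 3), P⁻¹ = [[1, 0, -1], [0, 1, 0], [0, 2, 1]].
A⁴ = P·diag(16, 1296, 81)·P⁻¹ = [[16, -2430, 65], [0, 1296, 0], [0, -2430, 81]].
The requested entry is 16.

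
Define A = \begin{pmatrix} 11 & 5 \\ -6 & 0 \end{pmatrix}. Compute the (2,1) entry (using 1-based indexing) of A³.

-546

Characteristic polynomial: λ^2 - 11λ + 30 = (λ - 6)(λ - 5), so the eigenvalues are 5, 6.
λ=5: eigenvector (-5, 6).
λ=6: eigenvector (1, -1).
P = [[-5, 1], [6, -1]], D = diag(5, 6), P⁻¹ = [[1, 1], [6, 5]].
A³ = P·diag(125, 216)·P⁻¹ = [[671, 455], [-546, -330]].
The requested entry is -546.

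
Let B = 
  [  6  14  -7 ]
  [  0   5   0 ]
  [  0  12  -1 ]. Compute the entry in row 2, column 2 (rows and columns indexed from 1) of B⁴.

Characteristic polynomial: λ^3 - 10λ^2 + 19λ + 30 = (λ - 6)(λ - 5)(λ + 1), so the eigenvalues are -1, 5, 6.
λ=6: eigenvector (1, 0, 0).
λ=5: eigenvector (0, 1, 2).
λ=-1: eigenvector (1, 0, 1).
P = [[1, 0, 1], [0, 1, 0], [0, 2, 1]], D = diag(6, 5, -1), P⁻¹ = [[1, 2, -1], [0, 1, 0], [0, -2, 1]].
B⁴ = P·diag(1296, 625, 1)·P⁻¹ = [[1296, 2590, -1295], [0, 625, 0], [0, 1248, 1]].
The requested entry is 625.

625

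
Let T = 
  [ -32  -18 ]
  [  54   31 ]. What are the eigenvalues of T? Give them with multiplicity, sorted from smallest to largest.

-5, 4

Characteristic polynomial: p(r) = r^2 + r - 20 = (r - 4)(r + 5).
Roots (with multiplicity): -5, 4.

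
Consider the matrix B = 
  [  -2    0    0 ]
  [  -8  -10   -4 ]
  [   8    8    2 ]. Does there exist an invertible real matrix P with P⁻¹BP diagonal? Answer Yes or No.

Characteristic polynomial: p(s) = s^3 + 10s^2 + 28s + 24 = (s + 2)^2(s + 6).
s = -2 has algebraic multiplicity 2; rank(B + 2I) = 1, so geometric multiplicity = 2.
Every eigenvalue has geometric = algebraic multiplicity, so B is diagonalizable.

Yes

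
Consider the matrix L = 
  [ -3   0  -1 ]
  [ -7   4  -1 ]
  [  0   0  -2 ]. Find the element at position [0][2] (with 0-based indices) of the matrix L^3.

Characteristic polynomial: λ^3 + λ^2 - 14λ - 24 = (λ - 4)(λ + 2)(λ + 3), so the eigenvalues are -3, -2, 4.
λ=4: eigenvector (0, 1, 0).
λ=-3: eigenvector (1, 1, 0).
λ=-2: eigenvector (-1, -1, 1).
P = [[0, 1, -1], [1, 1, -1], [0, 0, 1]], D = diag(4, -3, -2), P⁻¹ = [[-1, 1, 0], [1, 0, 1], [0, 0, 1]].
L³ = P·diag(64, -27, -8)·P⁻¹ = [[-27, 0, -19], [-91, 64, -19], [0, 0, -8]].
The requested entry is -19.

-19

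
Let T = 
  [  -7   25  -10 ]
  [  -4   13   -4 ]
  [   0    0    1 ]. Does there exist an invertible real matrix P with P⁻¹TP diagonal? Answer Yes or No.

No

Characteristic polynomial: p(s) = s^3 - 7s^2 + 15s - 9 = (s - 3)^2(s - 1).
s = 3 has algebraic multiplicity 2; rank(T − 3I) = 2, so geometric multiplicity = 1.
Geometric multiplicity < algebraic multiplicity, so T is not diagonalizable.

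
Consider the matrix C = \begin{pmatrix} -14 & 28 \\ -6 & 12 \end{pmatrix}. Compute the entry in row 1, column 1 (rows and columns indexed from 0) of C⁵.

Characteristic polynomial: μ^2 + 2μ = μ(μ + 2), so the eigenvalues are -2, 0.
μ=0: eigenvector (2, 1).
μ=-2: eigenvector (7, 3).
P = [[2, 7], [1, 3]], D = diag(0, -2), P⁻¹ = [[-3, 7], [1, -2]].
C⁵ = P·diag(0, -32)·P⁻¹ = [[-224, 448], [-96, 192]].
The requested entry is 192.

192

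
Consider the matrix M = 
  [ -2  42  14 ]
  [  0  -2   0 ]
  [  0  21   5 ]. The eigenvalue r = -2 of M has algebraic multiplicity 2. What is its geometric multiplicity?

2

M + 2I = [[0, 42, 14], [0, 0, 0], [0, 21, 7]].
This matrix has rank 1, so its null space has dimension 3 − 1 = 2.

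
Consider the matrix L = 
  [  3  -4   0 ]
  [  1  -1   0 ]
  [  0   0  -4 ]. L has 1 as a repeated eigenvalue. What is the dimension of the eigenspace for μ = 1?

1

L − 1I = [[2, -4, 0], [1, -2, 0], [0, 0, -5]].
This matrix has rank 2, so its null space has dimension 3 − 2 = 1.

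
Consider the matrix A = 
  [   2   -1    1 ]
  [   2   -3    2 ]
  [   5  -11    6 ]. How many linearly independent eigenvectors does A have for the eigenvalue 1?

A − 1I = [[1, -1, 1], [2, -4, 2], [5, -11, 5]].
This matrix has rank 2, so its null space has dimension 3 − 2 = 1.

1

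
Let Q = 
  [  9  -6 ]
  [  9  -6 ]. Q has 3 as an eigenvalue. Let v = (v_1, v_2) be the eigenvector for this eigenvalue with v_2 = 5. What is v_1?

5

Q − 3I = [[6, -6], [9, -9]].
Solving (Q − 3I)v = 0 gives the eigenspace spanned by (5, 5).
With v_2 = 5, v = (5, 5), so v_1 = 5.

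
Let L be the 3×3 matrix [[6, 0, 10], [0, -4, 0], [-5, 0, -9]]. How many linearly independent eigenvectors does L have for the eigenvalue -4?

L + 4I = [[10, 0, 10], [0, 0, 0], [-5, 0, -5]].
This matrix has rank 1, so its null space has dimension 3 − 1 = 2.

2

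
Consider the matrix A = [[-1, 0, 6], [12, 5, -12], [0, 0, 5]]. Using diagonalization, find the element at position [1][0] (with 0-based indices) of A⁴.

Characteristic polynomial: r^3 - 9r^2 + 15r + 25 = (r - 5)^2(r + 1), so the eigenvalues are -1, 5, 5.
r=-1: eigenvector (1, -2, 0).
r=5: eigenvector (0, 1, 0).
r=5: eigenvector (1, 0, 1).
P = [[1, 0, 1], [-2, 1, 0], [0, 0, 1]], D = diag(-1, 5, 5), P⁻¹ = [[1, 0, -1], [2, 1, -2], [0, 0, 1]].
A⁴ = P·diag(1, 625, 625)·P⁻¹ = [[1, 0, 624], [1248, 625, -1248], [0, 0, 625]].
The requested entry is 1248.

1248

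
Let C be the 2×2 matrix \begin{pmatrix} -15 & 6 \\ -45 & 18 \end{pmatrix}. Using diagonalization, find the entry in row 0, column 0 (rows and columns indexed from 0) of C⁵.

Characteristic polynomial: t^2 - 3t = t(t - 3), so the eigenvalues are 0, 3.
t=3: eigenvector (1, 3).
t=0: eigenvector (-2, -5).
P = [[1, -2], [3, -5]], D = diag(3, 0), P⁻¹ = [[-5, 2], [-3, 1]].
C⁵ = P·diag(243, 0)·P⁻¹ = [[-1215, 486], [-3645, 1458]].
The requested entry is -1215.

-1215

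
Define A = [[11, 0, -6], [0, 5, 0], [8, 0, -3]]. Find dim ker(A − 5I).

2

A − 5I = [[6, 0, -6], [0, 0, 0], [8, 0, -8]].
This matrix has rank 1, so its null space has dimension 3 − 1 = 2.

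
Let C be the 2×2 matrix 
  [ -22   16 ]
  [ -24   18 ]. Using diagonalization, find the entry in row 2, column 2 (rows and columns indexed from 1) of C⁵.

15648

Characteristic polynomial: μ^2 + 4μ - 12 = (μ - 2)(μ + 6), so the eigenvalues are -6, 2.
μ=2: eigenvector (-2, -3).
μ=-6: eigenvector (1, 1).
P = [[-2, 1], [-3, 1]], D = diag(2, -6), P⁻¹ = [[1, -1], [3, -2]].
C⁵ = P·diag(32, -7776)·P⁻¹ = [[-23392, 15616], [-23424, 15648]].
The requested entry is 15648.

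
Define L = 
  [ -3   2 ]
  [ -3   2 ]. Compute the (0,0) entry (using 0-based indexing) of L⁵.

-3

Characteristic polynomial: r^2 + r = r(r + 1), so the eigenvalues are -1, 0.
r=0: eigenvector (-2, -3).
r=-1: eigenvector (1, 1).
P = [[-2, 1], [-3, 1]], D = diag(0, -1), P⁻¹ = [[1, -1], [3, -2]].
L⁵ = P·diag(0, -1)·P⁻¹ = [[-3, 2], [-3, 2]].
The requested entry is -3.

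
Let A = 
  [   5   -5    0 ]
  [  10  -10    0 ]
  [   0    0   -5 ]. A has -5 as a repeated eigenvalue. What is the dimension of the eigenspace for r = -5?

A + 5I = [[10, -5, 0], [10, -5, 0], [0, 0, 0]].
This matrix has rank 1, so its null space has dimension 3 − 1 = 2.

2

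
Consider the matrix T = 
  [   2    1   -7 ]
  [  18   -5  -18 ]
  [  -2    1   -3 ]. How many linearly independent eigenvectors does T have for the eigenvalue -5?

T + 5I = [[7, 1, -7], [18, 0, -18], [-2, 1, 2]].
This matrix has rank 2, so its null space has dimension 3 − 2 = 1.

1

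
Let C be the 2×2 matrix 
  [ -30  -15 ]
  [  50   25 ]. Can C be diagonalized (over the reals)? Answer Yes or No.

Characteristic polynomial: p(λ) = λ^2 + 5λ = λ(λ + 5).
All 2 eigenvalues are distinct, so C is diagonalizable.

Yes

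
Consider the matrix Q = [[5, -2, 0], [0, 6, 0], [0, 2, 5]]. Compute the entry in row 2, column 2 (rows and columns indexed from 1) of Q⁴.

1296

Characteristic polynomial: μ^3 - 16μ^2 + 85μ - 150 = (μ - 6)(μ - 5)^2, so the eigenvalues are 5, 5, 6.
μ=5: eigenvector (1, 0, -1).
μ=6: eigenvector (-2, 1, 2).
μ=5: eigenvector (-2, 0, 3).
P = [[1, -2, -2], [0, 1, 0], [-1, 2, 3]], D = diag(5, 6, 5), P⁻¹ = [[3, 2, 2], [0, 1, 0], [1, 0, 1]].
Q⁴ = P·diag(625, 1296, 625)·P⁻¹ = [[625, -1342, 0], [0, 1296, 0], [0, 1342, 625]].
The requested entry is 1296.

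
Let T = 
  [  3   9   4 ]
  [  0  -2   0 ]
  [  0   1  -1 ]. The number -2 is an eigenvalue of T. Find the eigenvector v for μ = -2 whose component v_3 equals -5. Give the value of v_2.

5

T + 2I = [[5, 9, 4], [0, 0, 0], [0, 1, 1]].
Solving (T + 2I)v = 0 gives the eigenspace spanned by (-5, 5, -5).
With v_3 = -5, v = (-5, 5, -5), so v_2 = 5.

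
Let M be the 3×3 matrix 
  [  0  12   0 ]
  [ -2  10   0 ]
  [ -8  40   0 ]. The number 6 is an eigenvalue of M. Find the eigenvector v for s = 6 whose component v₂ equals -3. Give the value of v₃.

-12

M − 6I = [[-6, 12, 0], [-2, 4, 0], [-8, 40, -6]].
Solving (M − 6I)v = 0 gives the eigenspace spanned by (-6, -3, -12).
With v₂ = -3, v = (-6, -3, -12), so v₃ = -12.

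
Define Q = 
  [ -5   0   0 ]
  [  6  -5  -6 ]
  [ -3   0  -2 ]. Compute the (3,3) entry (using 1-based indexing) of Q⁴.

Characteristic polynomial: r^3 + 12r^2 + 45r + 50 = (r + 2)(r + 5)^2, so the eigenvalues are -5, -5, -2.
r=-5: eigenvector (1, -2, 1).
r=-2: eigenvector (0, -2, 1).
r=-5: eigenvector (0, 1, 0).
P = [[1, 0, 0], [-2, -2, 1], [1, 1, 0]], D = diag(-5, -2, -5), P⁻¹ = [[1, 0, 0], [-1, 0, 1], [0, 1, 2]].
Q⁴ = P·diag(625, 16, 625)·P⁻¹ = [[625, 0, 0], [-1218, 625, 1218], [609, 0, 16]].
The requested entry is 16.

16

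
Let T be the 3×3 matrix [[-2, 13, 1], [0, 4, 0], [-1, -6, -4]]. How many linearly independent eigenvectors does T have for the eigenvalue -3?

T + 3I = [[1, 13, 1], [0, 7, 0], [-1, -6, -1]].
This matrix has rank 2, so its null space has dimension 3 − 2 = 1.

1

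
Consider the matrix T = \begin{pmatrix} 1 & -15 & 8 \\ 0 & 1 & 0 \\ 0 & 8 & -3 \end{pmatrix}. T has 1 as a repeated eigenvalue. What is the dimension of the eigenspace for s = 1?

T − 1I = [[0, -15, 8], [0, 0, 0], [0, 8, -4]].
This matrix has rank 2, so its null space has dimension 3 − 2 = 1.

1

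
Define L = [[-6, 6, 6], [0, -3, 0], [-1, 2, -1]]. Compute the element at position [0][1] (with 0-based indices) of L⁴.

-1050

Characteristic polynomial: t^3 + 10t^2 + 33t + 36 = (t + 3)^2(t + 4), so the eigenvalues are -4, -3, -3.
t=-3: eigenvector (-2, 0, -1).
t=-3: eigenvector (-2, 1, -2).
t=-4: eigenvector (-3, 0, -1).
P = [[-2, -2, -3], [0, 1, 0], [-1, -2, -1]], D = diag(-3, -3, -4), P⁻¹ = [[1, -4, -3], [0, 1, 0], [-1, 2, 2]].
L⁴ = P·diag(81, 81, 256)·P⁻¹ = [[606, -1050, -1050], [0, 81, 0], [175, -350, -269]].
The requested entry is -1050.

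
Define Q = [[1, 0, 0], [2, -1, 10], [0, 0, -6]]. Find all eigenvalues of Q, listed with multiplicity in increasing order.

-6, -1, 1

Characteristic polynomial: p(s) = s^3 + 6s^2 - s - 6 = (s - 1)(s + 1)(s + 6).
Roots (with multiplicity): -6, -1, 1.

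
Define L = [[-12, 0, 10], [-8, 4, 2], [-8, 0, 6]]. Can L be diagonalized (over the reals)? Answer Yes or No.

Yes

Characteristic polynomial: p(t) = t^3 + 2t^2 - 16t - 32 = (t - 4)(t + 2)(t + 4).
All 3 eigenvalues are distinct, so L is diagonalizable.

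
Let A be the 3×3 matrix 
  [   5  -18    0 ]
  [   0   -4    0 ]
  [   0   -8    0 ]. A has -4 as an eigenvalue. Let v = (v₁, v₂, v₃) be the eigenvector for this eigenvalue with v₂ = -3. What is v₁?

-6

A + 4I = [[9, -18, 0], [0, 0, 0], [0, -8, 4]].
Solving (A + 4I)v = 0 gives the eigenspace spanned by (-6, -3, -6).
With v₂ = -3, v = (-6, -3, -6), so v₁ = -6.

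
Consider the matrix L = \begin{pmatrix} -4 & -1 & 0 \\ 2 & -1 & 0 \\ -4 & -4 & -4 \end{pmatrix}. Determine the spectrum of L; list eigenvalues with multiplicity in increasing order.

-4, -3, -2

Characteristic polynomial: p(λ) = λ^3 + 9λ^2 + 26λ + 24 = (λ + 2)(λ + 3)(λ + 4).
Roots (with multiplicity): -4, -3, -2.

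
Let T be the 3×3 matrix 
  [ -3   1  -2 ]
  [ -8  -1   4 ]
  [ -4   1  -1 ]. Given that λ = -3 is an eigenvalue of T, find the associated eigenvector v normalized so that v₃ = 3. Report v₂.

T + 3I = [[0, 1, -2], [-8, 2, 4], [-4, 1, 2]].
Solving (T + 3I)v = 0 gives the eigenspace spanned by (3, 6, 3).
With v₃ = 3, v = (3, 6, 3), so v₂ = 6.

6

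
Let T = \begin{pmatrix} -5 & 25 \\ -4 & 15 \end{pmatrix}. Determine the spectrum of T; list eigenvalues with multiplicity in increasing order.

Characteristic polynomial: p(λ) = λ^2 - 10λ + 25 = (λ - 5)^2.
Roots (with multiplicity): 5, 5.

5, 5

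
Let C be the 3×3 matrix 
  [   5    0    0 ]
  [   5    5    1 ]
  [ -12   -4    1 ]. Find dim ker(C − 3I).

1

C − 3I = [[2, 0, 0], [5, 2, 1], [-12, -4, -2]].
This matrix has rank 2, so its null space has dimension 3 − 2 = 1.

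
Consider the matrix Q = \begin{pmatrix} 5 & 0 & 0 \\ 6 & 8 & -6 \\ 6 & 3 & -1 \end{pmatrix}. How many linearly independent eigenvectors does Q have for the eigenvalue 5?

2

Q − 5I = [[0, 0, 0], [6, 3, -6], [6, 3, -6]].
This matrix has rank 1, so its null space has dimension 3 − 1 = 2.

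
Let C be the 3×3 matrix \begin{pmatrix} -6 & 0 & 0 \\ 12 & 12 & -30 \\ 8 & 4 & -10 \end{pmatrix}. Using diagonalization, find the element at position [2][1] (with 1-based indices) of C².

-168

Characteristic polynomial: λ^3 + 4λ^2 - 12λ = λ(λ - 2)(λ + 6), so the eigenvalues are -6, 0, 2.
λ=-6: eigenvector (1, -4, -2).
λ=2: eigenvector (0, 3, 1).
λ=0: eigenvector (0, 5, 2).
P = [[1, 0, 0], [-4, 3, 5], [-2, 1, 2]], D = diag(-6, 2, 0), P⁻¹ = [[1, 0, 0], [-2, 2, -5], [2, -1, 3]].
C² = P·diag(36, 4, 0)·P⁻¹ = [[36, 0, 0], [-168, 24, -60], [-80, 8, -20]].
The requested entry is -168.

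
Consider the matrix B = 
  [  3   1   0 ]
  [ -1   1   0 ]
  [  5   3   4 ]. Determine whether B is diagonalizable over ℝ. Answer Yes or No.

Characteristic polynomial: p(λ) = λ^3 - 8λ^2 + 20λ - 16 = (λ - 4)(λ - 2)^2.
λ = 2 has algebraic multiplicity 2; rank(B − 2I) = 2, so geometric multiplicity = 1.
Geometric multiplicity < algebraic multiplicity, so B is not diagonalizable.

No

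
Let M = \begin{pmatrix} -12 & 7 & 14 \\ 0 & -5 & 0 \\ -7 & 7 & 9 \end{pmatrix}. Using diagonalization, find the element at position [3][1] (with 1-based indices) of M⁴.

Characteristic polynomial: s^3 + 8s^2 + 5s - 50 = (s - 2)(s + 5)^2, so the eigenvalues are -5, -5, 2.
s=-5: eigenvector (1, 1, 0).
s=2: eigenvector (1, 0, 1).
s=-5: eigenvector (0, -2, 1).
P = [[1, 1, 0], [1, 0, -2], [0, 1, 1]], D = diag(-5, 2, -5), P⁻¹ = [[2, -1, -2], [-1, 1, 2], [1, -1, -1]].
M⁴ = P·diag(625, 16, 625)·P⁻¹ = [[1234, -609, -1218], [0, 625, 0], [609, -609, -593]].
The requested entry is 609.

609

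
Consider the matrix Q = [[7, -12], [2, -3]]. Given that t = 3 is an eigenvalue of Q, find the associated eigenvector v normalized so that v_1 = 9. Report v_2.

3

Q − 3I = [[4, -12], [2, -6]].
Solving (Q − 3I)v = 0 gives the eigenspace spanned by (9, 3).
With v_1 = 9, v = (9, 3), so v_2 = 3.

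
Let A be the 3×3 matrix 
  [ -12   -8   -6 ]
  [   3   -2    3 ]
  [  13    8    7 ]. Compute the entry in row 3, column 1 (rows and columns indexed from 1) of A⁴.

-1325

Characteristic polynomial: λ^3 + 7λ^2 + 4λ - 12 = (λ - 1)(λ + 2)(λ + 6), so the eigenvalues are -6, -2, 1.
λ=-6: eigenvector (1, 0, -1).
λ=1: eigenvector (-2, 1, 3).
λ=-2: eigenvector (-2, 1, 2).
P = [[1, -2, -2], [0, 1, 1], [-1, 3, 2]], D = diag(-6, 1, -2), P⁻¹ = [[1, 2, 0], [1, 0, 1], [-1, 1, -1]].
A⁴ = P·diag(1296, 1, 16)·P⁻¹ = [[1326, 2560, 30], [-15, 16, -15], [-1325, -2560, -29]].
The requested entry is -1325.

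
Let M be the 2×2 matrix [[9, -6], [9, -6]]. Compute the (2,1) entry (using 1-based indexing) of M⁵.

729

Characteristic polynomial: μ^2 - 3μ = μ(μ - 3), so the eigenvalues are 0, 3.
μ=0: eigenvector (2, 3).
μ=3: eigenvector (1, 1).
P = [[2, 1], [3, 1]], D = diag(0, 3), P⁻¹ = [[-1, 1], [3, -2]].
M⁵ = P·diag(0, 243)·P⁻¹ = [[729, -486], [729, -486]].
The requested entry is 729.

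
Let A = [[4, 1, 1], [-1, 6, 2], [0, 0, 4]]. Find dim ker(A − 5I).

1

A − 5I = [[-1, 1, 1], [-1, 1, 2], [0, 0, -1]].
This matrix has rank 2, so its null space has dimension 3 − 2 = 1.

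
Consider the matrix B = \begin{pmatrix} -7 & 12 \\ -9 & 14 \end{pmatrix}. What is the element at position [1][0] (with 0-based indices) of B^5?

Characteristic polynomial: s^2 - 7s + 10 = (s - 5)(s - 2), so the eigenvalues are 2, 5.
s=2: eigenvector (4, 3).
s=5: eigenvector (1, 1).
P = [[4, 1], [3, 1]], D = diag(2, 5), P⁻¹ = [[1, -1], [-3, 4]].
B⁵ = P·diag(32, 3125)·P⁻¹ = [[-9247, 12372], [-9279, 12404]].
The requested entry is -9279.

-9279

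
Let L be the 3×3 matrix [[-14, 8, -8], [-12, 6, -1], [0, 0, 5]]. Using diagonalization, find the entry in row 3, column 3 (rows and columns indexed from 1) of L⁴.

625

Characteristic polynomial: t^3 + 3t^2 - 28t - 60 = (t - 5)(t + 2)(t + 6), so the eigenvalues are -6, -2, 5.
t=-6: eigenvector (1, 1, 0).
t=-2: eigenvector (2, 3, 0).
t=5: eigenvector (0, 1, 1).
P = [[1, 2, 0], [1, 3, 1], [0, 0, 1]], D = diag(-6, -2, 5), P⁻¹ = [[3, -2, 2], [-1, 1, -1], [0, 0, 1]].
L⁴ = P·diag(1296, 16, 625)·P⁻¹ = [[3856, -2560, 2560], [3840, -2544, 3169], [0, 0, 625]].
The requested entry is 625.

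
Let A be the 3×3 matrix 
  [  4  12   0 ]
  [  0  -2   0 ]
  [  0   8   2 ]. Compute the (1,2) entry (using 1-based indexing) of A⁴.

480

Characteristic polynomial: r^3 - 4r^2 - 4r + 16 = (r - 4)(r - 2)(r + 2), so the eigenvalues are -2, 2, 4.
r=4: eigenvector (1, 0, 0).
r=-2: eigenvector (-2, 1, -2).
r=2: eigenvector (0, 0, 1).
P = [[1, -2, 0], [0, 1, 0], [0, -2, 1]], D = diag(4, -2, 2), P⁻¹ = [[1, 2, 0], [0, 1, 0], [0, 2, 1]].
A⁴ = P·diag(256, 16, 16)·P⁻¹ = [[256, 480, 0], [0, 16, 0], [0, 0, 16]].
The requested entry is 480.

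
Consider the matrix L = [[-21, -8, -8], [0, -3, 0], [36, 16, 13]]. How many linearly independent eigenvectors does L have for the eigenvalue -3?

L + 3I = [[-18, -8, -8], [0, 0, 0], [36, 16, 16]].
This matrix has rank 1, so its null space has dimension 3 − 1 = 2.

2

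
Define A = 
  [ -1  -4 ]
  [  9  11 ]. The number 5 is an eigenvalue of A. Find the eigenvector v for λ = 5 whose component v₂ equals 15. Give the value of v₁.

-10

A − 5I = [[-6, -4], [9, 6]].
Solving (A − 5I)v = 0 gives the eigenspace spanned by (-10, 15).
With v₂ = 15, v = (-10, 15), so v₁ = -10.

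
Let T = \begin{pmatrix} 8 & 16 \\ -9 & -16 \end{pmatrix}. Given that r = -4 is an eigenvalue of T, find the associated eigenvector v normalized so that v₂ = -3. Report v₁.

4

T + 4I = [[12, 16], [-9, -12]].
Solving (T + 4I)v = 0 gives the eigenspace spanned by (4, -3).
With v₂ = -3, v = (4, -3), so v₁ = 4.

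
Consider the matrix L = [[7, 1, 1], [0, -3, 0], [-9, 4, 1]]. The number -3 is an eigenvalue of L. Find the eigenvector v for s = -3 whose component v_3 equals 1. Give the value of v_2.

L + 3I = [[10, 1, 1], [0, 0, 0], [-9, 4, 4]].
Solving (L + 3I)v = 0 gives the eigenspace spanned by (0, -1, 1).
With v_3 = 1, v = (0, -1, 1), so v_2 = -1.

-1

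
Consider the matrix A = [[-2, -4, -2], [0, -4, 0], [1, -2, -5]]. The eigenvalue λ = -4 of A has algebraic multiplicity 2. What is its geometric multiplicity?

A + 4I = [[2, -4, -2], [0, 0, 0], [1, -2, -1]].
This matrix has rank 1, so its null space has dimension 3 − 1 = 2.

2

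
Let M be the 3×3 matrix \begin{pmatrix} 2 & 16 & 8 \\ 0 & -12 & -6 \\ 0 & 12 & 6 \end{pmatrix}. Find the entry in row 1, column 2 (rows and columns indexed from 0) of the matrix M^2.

36

Characteristic polynomial: t^3 + 4t^2 - 12t = t(t - 2)(t + 6), so the eigenvalues are -6, 0, 2.
t=0: eigenvector (0, 1, -2).
t=2: eigenvector (1, 0, 0).
t=-6: eigenvector (-1, 1, -1).
P = [[0, 1, -1], [1, 0, 1], [-2, 0, -1]], D = diag(0, 2, -6), P⁻¹ = [[0, -1, -1], [1, 2, 1], [0, 2, 1]].
M² = P·diag(0, 4, 36)·P⁻¹ = [[4, -64, -32], [0, 72, 36], [0, -72, -36]].
The requested entry is 36.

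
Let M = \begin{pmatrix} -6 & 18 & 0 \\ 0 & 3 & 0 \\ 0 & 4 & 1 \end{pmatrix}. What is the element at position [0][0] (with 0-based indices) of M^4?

1296

Characteristic polynomial: r^3 + 2r^2 - 21r + 18 = (r - 3)(r - 1)(r + 6), so the eigenvalues are -6, 1, 3.
r=3: eigenvector (2, 1, 2).
r=-6: eigenvector (1, 0, 0).
r=1: eigenvector (0, 0, 1).
P = [[2, 1, 0], [1, 0, 0], [2, 0, 1]], D = diag(3, -6, 1), P⁻¹ = [[0, 1, 0], [1, -2, 0], [0, -2, 1]].
M⁴ = P·diag(81, 1296, 1)·P⁻¹ = [[1296, -2430, 0], [0, 81, 0], [0, 160, 1]].
The requested entry is 1296.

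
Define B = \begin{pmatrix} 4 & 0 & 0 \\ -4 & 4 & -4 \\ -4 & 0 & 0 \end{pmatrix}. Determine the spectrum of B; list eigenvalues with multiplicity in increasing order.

0, 4, 4

Characteristic polynomial: p(r) = r^3 - 8r^2 + 16r = r(r - 4)^2.
Roots (with multiplicity): 0, 4, 4.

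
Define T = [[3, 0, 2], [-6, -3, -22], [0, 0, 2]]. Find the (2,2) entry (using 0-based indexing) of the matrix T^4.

Characteristic polynomial: s^3 - 2s^2 - 9s + 18 = (s - 3)(s - 2)(s + 3), so the eigenvalues are -3, 2, 3.
s=2: eigenvector (-2, -2, 1).
s=-3: eigenvector (0, 1, 0).
s=3: eigenvector (1, -1, 0).
P = [[-2, 0, 1], [-2, 1, -1], [1, 0, 0]], D = diag(2, -3, 3), P⁻¹ = [[0, 0, 1], [1, 1, 4], [1, 0, 2]].
T⁴ = P·diag(16, 81, 81)·P⁻¹ = [[81, 0, 130], [0, 81, 130], [0, 0, 16]].
The requested entry is 16.

16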